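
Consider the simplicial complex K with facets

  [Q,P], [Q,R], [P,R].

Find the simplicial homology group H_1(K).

Order the vertices as P < Q < R. Listing each simplex with vertices in this order, K has dimension 1 with simplices:

  0-simplices (3): P, Q, R
  1-simplices (3): PQ, PR, QR

giving chain groups C_0 ≅ Z^3, C_1 ≅ Z^3.

The boundary map ∂_1: C_1 → C_0 maps an edge to its endpoints' difference, ∂[p,q] = q − p.
The 3×3 boundary matrix has rank 2 and Smith normal form diag(1,1).

Computing H_k = (kernel of ∂_k) / (image of ∂_{k+1}):

  H_1: rank ker ∂_1 − rank ∂_2 = (3 − 2) − 0 = 1, and there is no ∂_2, so H_1 ≅ Z.

H_1 = Z.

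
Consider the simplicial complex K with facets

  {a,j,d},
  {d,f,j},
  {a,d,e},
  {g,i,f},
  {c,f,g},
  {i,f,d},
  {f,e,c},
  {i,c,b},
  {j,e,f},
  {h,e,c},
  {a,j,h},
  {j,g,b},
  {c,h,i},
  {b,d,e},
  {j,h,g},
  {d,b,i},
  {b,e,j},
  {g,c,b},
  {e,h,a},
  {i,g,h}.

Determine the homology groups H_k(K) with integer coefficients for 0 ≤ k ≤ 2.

H_0 = Z,  H_1 = Z ⊕ Z/2Z,  H_2 = 0.

We work with the vertex ordering a < b < c < d < e < f < g < h < i < j. The simplices of K, each written with vertices in increasing order, are:

  0-simplices (10): a, b, c, d, e, f, g, h, i, j
  1-simplices (30): ad, ae, ah, aj, bc, bd, be, bg, bi, bj, ce, cf, cg, ch, ci, de, df, di, dj, ef, eh, ej, fg, fi, fj, gh, gi, gj, hi, hj
  2-simplices (20): ade, adj, aeh, ahj, bcg, bci, bde, bdi, bej, bgj, cef, ceh, cfg, chi, dfi, dfj, efj, fgi, ghi, ghj

so the chain groups are C_0 ≅ Z^10, C_1 ≅ Z^30, C_2 ≅ Z^20.

The boundary map ∂_1: C_1 → C_0 maps an edge to its endpoints' difference, ∂[p,q] = q − p. For instance
  ∂hi = i − h.
As a 10×30 matrix over Z this has rank 9, with invariant factors (1,1,1,1,1,1,1,1,1).

Boundary ∂_2: C_2 → C_1 maps a triangle to the signed sum of its edges. For instance
  ∂bej = ej − bj + be,
  ∂bdi = di − bi + bd.
The 30×20 boundary matrix has rank 20 and Smith normal form diag(1,1,1,1,1,1,1,1,1,1,1,1,1,1,1,1,1,1,1,2).

Reading off H_k = ker ∂_k / im ∂_{k+1}:

  H_0: rank C_0 − rank ∂_1 = 10 − 9 = 1, and the invariant factors of ∂_1 are all 1, so H_0 ≅ Z.
  H_1: rank ker ∂_1 − rank ∂_2 = (30 − 9) − 20 = 1, and ∂_2 has invariant factor 2 > 1, so H_1 ≅ Z ⊕ Z/2Z.
  H_2: rank ker ∂_2 − rank ∂_3 = (20 − 20) − 0 = 0, and there is no ∂_3, so H_2 ≅ 0.

(K is a triangulation of the Klein bottle.)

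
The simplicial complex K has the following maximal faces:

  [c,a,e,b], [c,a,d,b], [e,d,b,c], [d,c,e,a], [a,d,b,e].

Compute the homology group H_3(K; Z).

Fix the vertex order a < b < c < d < e and write every simplex with vertices in increasing order. Then dim K = 3 and the simplices of K are:

  0-simplices (5): a, b, c, d, e
  1-simplices (10): ab, ac, ad, ae, bc, bd, be, cd, ce, de
  2-simplices (10): abc, abd, abe, acd, ace, ade, bcd, bce, bde, cde
  3-simplices (5): abcd, abce, abde, acde, bcde

Hence C_0 ≅ Z^5, C_1 ≅ Z^10, C_2 ≅ Z^10, C_3 ≅ Z^5.

∂_1: C_1 → C_0 is given by ∂[p,q] = [q] − [p]. For instance
  ∂bd = d − b.
As a 5×10 matrix over Z this has rank 4, with invariant factors (1,1,1,1).

The boundary map ∂_2: C_2 → C_1 acts by ∂[p,q,r] = [q,r] − [p,r] + [p,q]. For instance
  ∂bcd = cd − bd + bc,
  ∂abe = be − ae + ab.
As a 10×10 matrix over Z this has rank 6, with invariant factors (1,1,1,1,1,1).

Boundary ∂_3: C_3 → C_2 sends each 3-simplex σ to the alternating sum Σ_i (−1)^i (σ with its i-th vertex removed). For instance
  ∂abde = bde − ade + abe − abd,
  ∂acde = cde − ade + ace − acd.
As a 10×5 matrix over Z this has rank 4, with invariant factors (1,1,1,1).

Now H_k = ker ∂_k / im ∂_{k+1}, so:

  H_3: rank ker ∂_3 − rank ∂_4 = (5 − 4) − 0 = 1, and there is no ∂_4, so H_3 = Z.

H_3 ≅ Z.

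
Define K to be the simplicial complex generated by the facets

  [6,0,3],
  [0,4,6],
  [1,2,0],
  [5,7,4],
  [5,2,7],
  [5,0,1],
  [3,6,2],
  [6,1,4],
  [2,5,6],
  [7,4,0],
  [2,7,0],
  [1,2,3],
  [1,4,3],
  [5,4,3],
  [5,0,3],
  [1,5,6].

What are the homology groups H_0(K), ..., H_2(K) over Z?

H_0 = Z,  H_1 = Z^2,  H_2 = Z.

Take the total order 0 < 1 < 2 < 3 < 4 < 5 < 6 < 7 on the vertex set. Then K (dimension 2) consists of the simplices:

  0-simplices (8): [0], [1], [2], [3], [4], [5], [6], [7]
  1-simplices (24): (24 of them)
  2-simplices (16): [0,1,2], [0,1,5], [0,2,7], [0,3,5], [0,3,6], [0,4,6], [0,4,7], [1,2,3], [1,3,4], [1,4,6], [1,5,6], [2,3,6], [2,5,6], [2,5,7], [3,4,5], [4,5,7]

so the chain groups are C_0 ≅ Z^8, C_1 ≅ Z^24, C_2 ≅ Z^16.

The boundary map ∂_1: C_1 → C_0 is given by ∂[p,q] = [q] − [p]. For instance
  ∂[2,5] = [5] − [2].
The resulting 8×24 matrix has rank 7, and its Smith normal form has invariant factors (1,1,1,1,1,1,1).

∂_2: C_2 → C_1 acts by ∂[p,q,r] = [q,r] − [p,r] + [p,q]. For instance
  ∂[1,2,3] = [2,3] − [1,3] + [1,2],
  ∂[0,3,6] = [3,6] − [0,6] + [0,3].
This gives a 24×16 integer matrix of rank 15; reducing to Smith normal form yields diagonal entries (1,1,1,1,1,1,1,1,1,1,1,1,1,1,1).

Reading off H_k = ker ∂_k / im ∂_{k+1}:

  H_0: rank C_0 − rank ∂_1 = 8 − 7 = 1, and the invariant factors of ∂_1 are all 1, so H_0 ≅ Z.
  H_1: rank ker ∂_1 − rank ∂_2 = (24 − 7) − 15 = 2, and the invariant factors of ∂_2 are all 1, so H_1 ≅ Z^2.
  H_2: rank ker ∂_2 − rank ∂_3 = (16 − 15) − 0 = 1, and there is no ∂_3, so H_2 ≅ Z.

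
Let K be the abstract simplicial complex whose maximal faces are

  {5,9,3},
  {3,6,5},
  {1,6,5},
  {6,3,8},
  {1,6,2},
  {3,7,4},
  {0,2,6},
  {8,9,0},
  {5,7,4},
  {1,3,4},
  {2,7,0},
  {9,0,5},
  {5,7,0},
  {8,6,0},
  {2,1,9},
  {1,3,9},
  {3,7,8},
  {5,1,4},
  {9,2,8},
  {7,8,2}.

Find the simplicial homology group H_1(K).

Fix the vertex order 0 < 1 < 2 < 3 < 4 < 5 < 6 < 7 < 8 < 9 and write every simplex with vertices in increasing order. Then dim K = 2 and the simplices of K are:

  0-simplices (10): [0], [1], [2], [3], [4], [5], [6], [7], [8], [9]
  1-simplices (30): (30 of them)
  2-simplices (20): (20 of them)

Hence C_0 ≅ Z^10, C_1 ≅ Z^30, C_2 ≅ Z^20.

Boundary ∂_1: C_1 → C_0 maps an edge to its endpoints' difference, ∂[p,q] = q − p.
As a 10×30 matrix over Z this has rank 9, with invariant factors (1,1,1,1,1,1,1,1,1).

∂_2: C_2 → C_1 acts by ∂[p,q,r] = [q,r] − [p,r] + [p,q]. For instance
  ∂[1,4,5] = [4,5] − [1,5] + [1,4],
  ∂[0,2,6] = [2,6] − [0,6] + [0,2].
The resulting 30×20 matrix has rank 20, and its Smith normal form has invariant factors (1,1,1,1,1,1,1,1,1,1,1,1,1,1,1,1,1,1,1,2).

From H_k ≅ ker(∂_k) / im(∂_{k+1}) we obtain:

  H_1: rank ker ∂_1 − rank ∂_2 = (30 − 9) − 20 = 1, and ∂_2 has invariant factor 2 > 1, so H_1 = Z ⊕ Z/2Z.

H_1 ≅ Z ⊕ Z/2Z.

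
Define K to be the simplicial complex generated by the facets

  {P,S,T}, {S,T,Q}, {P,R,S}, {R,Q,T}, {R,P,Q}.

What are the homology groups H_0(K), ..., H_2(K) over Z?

H_0 = Z,  H_1 = Z,  H_2 = 0.

K has 5 vertices, 10 edges, 5 triangles.
rank ∂_0 = 0, rank ∂_1 = 4 ⇒ b_0 = 5 − 0 − 4 = 1; all invariant factors of ∂_1 are 1 so no torsion. So H_0 ≅ Z.
rank ∂_1 = 4, rank ∂_2 = 5 ⇒ b_1 = 10 − 4 − 5 = 1; all invariant factors of ∂_2 are 1 so no torsion. So H_1 ≅ Z.
rank ∂_2 = 5, rank ∂_3 = 0 ⇒ b_2 = 5 − 5 − 0 = 0. So H_2 ≅ 0.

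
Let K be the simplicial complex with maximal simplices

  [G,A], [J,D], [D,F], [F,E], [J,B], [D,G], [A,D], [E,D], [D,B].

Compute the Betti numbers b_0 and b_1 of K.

b_0 = 1, b_1 = 3.

Take the total order A < B < D < E < F < G < J on the vertex set. Then K (dimension 1) consists of the simplices:

  0-simplices (7): A, B, D, E, F, G, J
  1-simplices (9): AD, AG, BD, BJ, DE, DF, DG, DJ, EF

so the chain groups are C_0 ≅ Z^7, C_1 ≅ Z^9.

∂_1: C_1 → C_0 maps an edge to its endpoints' difference, ∂[p,q] = q − p.
As a 7×9 matrix over Z this has rank 6, with invariant factors (1,1,1,1,1,1).

From H_k ≅ ker(∂_k) / im(∂_{k+1}) we obtain:

  H_0: rank C_0 − rank ∂_1 = 7 − 6 = 1, and the invariant factors of ∂_1 are all 1, so H_0 = Z.
  H_1: rank ker ∂_1 − rank ∂_2 = (9 − 6) − 0 = 3, and there is no ∂_2, so H_1 = Z^3.

(K is a triangulation of a wedge of 3 circles.)

Hence the Betti numbers are b_0 = 1, b_1 = 3.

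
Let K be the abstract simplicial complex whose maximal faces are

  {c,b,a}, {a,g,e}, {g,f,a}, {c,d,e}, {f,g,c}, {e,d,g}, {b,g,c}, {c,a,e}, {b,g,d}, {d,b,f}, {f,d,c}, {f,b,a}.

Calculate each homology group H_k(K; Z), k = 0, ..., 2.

We work with the vertex ordering a < b < c < d < e < f < g. The simplices of K, each written with vertices in increasing order, are:

  0-simplices (7): a, b, c, d, e, f, g
  1-simplices (18): ab, ac, ae, af, ag, bc, bd, bf, bg, cd, ce, cf, cg, de, df, dg, eg, fg
  2-simplices (12): abc, abf, ace, aeg, afg, bcg, bdf, bdg, cde, cdf, cfg, deg

giving chain groups C_0 ≅ Z^7, C_1 ≅ Z^18, C_2 ≅ Z^12.

∂_1: C_1 → C_0 maps an edge to its endpoints' difference, ∂[p,q] = q − p. For instance
  ∂ag = g − a.
The resulting 7×18 matrix has rank 6, and its Smith normal form has invariant factors (1,1,1,1,1,1).

The boundary map ∂_2: C_2 → C_1 sends each 2-simplex [p,q,r] to [q,r] − [p,r] + [p,q]. For instance
  ∂cdf = df − cf + cd,
  ∂cde = de − ce + cd.
The resulting 18×12 matrix has rank 12, and its Smith normal form has invariant factors (1,1,1,1,1,1,1,1,1,1,1,2).

Now H_k = ker ∂_k / im ∂_{k+1}, so:

  H_0: rank C_0 − rank ∂_1 = 7 − 6 = 1, and the invariant factors of ∂_1 are all 1, so H_0 = Z.
  H_1: rank ker ∂_1 − rank ∂_2 = (18 − 6) − 12 = 0, and ∂_2 has invariant factor 2 > 1, so H_1 = Z/2.
  H_2: rank ker ∂_2 − rank ∂_3 = (12 − 12) − 0 = 0, and there is no ∂_3, so H_2 = 0.

As a check, the Euler characteristic is 7 − 18 + 12 = 1, which agrees with 1 − 0 + 0 = 1.

H_0 ≅ Z,  H_1 ≅ Z/2,  H_2 = 0.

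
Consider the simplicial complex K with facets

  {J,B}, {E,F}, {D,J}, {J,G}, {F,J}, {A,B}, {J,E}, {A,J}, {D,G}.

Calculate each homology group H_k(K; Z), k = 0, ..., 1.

Take the total order A < B < D < E < F < G < J on the vertex set. Then K (dimension 1) consists of the simplices:

  0-simplices (7): A, B, D, E, F, G, J
  1-simplices (9): AB, AJ, BJ, DG, DJ, EF, EJ, FJ, GJ

Hence C_0 ≅ Z^7, C_1 ≅ Z^9.

∂_1: C_1 → C_0 maps an edge to its endpoints' difference, ∂[p,q] = q − p. For instance
  ∂GJ = J − G.
As a 7×9 matrix over Z this has rank 6, with invariant factors (1,1,1,1,1,1).

Now H_k = ker ∂_k / im ∂_{k+1}, so:

  H_0: rank C_0 − rank ∂_1 = 7 − 6 = 1, and the invariant factors of ∂_1 are all 1, so H_0 ≅ Z.
  H_1: rank ker ∂_1 − rank ∂_2 = (9 − 6) − 0 = 3, and there is no ∂_2, so H_1 ≅ Z^3.

As a check, the Euler characteristic is 7 − 9 = -2, which agrees with 1 − 3 = -2.

H_0 ≅ Z,  H_1 ≅ Z^3.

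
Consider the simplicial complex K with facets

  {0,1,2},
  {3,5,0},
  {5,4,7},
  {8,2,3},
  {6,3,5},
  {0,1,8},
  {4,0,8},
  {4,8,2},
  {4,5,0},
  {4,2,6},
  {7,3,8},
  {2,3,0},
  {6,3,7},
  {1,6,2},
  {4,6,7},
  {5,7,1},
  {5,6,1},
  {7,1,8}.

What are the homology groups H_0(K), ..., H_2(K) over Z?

H_0 ≅ Z,  H_1 ≅ Z ⊕ Z/2Z,  H_2 = 0.

We work with the vertex ordering 0 < 1 < 2 < 3 < 4 < 5 < 6 < 7 < 8. The simplices of K, each written with vertices in increasing order, are:

  0-simplices (9): [0], [1], [2], [3], [4], [5], [6], [7], [8]
  1-simplices (27): (27 of them)
  2-simplices (18): [0,1,2], [0,1,8], [0,2,3], [0,3,5], [0,4,5], [0,4,8], [1,2,6], [1,5,6], [1,5,7], [1,7,8], [2,3,8], [2,4,6], [2,4,8], [3,5,6], [3,6,7], [3,7,8], [4,5,7], [4,6,7]

so the chain groups are C_0 ≅ Z^9, C_1 ≅ Z^27, C_2 ≅ Z^18.

∂_1: C_1 → C_0 is given by ∂[p,q] = [q] − [p]. For instance
  ∂[0,1] = [1] − [0].
The 9×27 boundary matrix has rank 8 and Smith normal form diag(1,1,1,1,1,1,1,1).

∂_2: C_2 → C_1 maps a triangle to the signed sum of its edges. For instance
  ∂[1,2,6] = [2,6] − [1,6] + [1,2],
  ∂[0,4,8] = [4,8] − [0,8] + [0,4].
The resulting 27×18 matrix has rank 18, and its Smith normal form has invariant factors (1,1,1,1,1,1,1,1,1,1,1,1,1,1,1,1,1,2).

Now H_k = ker ∂_k / im ∂_{k+1}, so:

  H_0: rank C_0 − rank ∂_1 = 9 − 8 = 1, and the invariant factors of ∂_1 are all 1, so H_0 ≅ Z.
  H_1: rank ker ∂_1 − rank ∂_2 = (27 − 8) − 18 = 1, and ∂_2 has invariant factor 2 > 1, so H_1 ≅ Z ⊕ Z/2Z.
  H_2: rank ker ∂_2 − rank ∂_3 = (18 − 18) − 0 = 0, and there is no ∂_3, so H_2 ≅ 0.

As a check, the Euler characteristic is 9 − 27 + 18 = 0, which agrees with 1 − 1 + 0 = 0.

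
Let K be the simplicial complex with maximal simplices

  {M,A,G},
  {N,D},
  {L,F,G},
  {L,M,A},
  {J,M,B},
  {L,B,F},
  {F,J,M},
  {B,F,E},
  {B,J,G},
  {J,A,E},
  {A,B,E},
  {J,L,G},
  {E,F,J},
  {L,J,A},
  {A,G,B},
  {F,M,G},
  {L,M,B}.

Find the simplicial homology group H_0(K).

We work with the vertex ordering A < B < D < E < F < G < J < L < M < N. The simplices of K, each written with vertices in increasing order, are:

  0-simplices (10): A, B, D, E, F, G, J, L, M, N
  1-simplices (25): AB, AE, AG, AJ, AL, AM, BE, BF, BG, BJ, BL, BM, DN, EF, EJ, FG, FJ, FL, FM, GJ, GL, GM, JL, JM, LM
  2-simplices (16): ABE, ABG, AEJ, AGM, AJL, ALM, BEF, BFL, BGJ, BJM, BLM, EFJ, FGL, FGM, FJM, GJL

giving chain groups C_0 ≅ Z^10, C_1 ≅ Z^25, C_2 ≅ Z^16.

Boundary ∂_1: C_1 → C_0 maps an edge to its endpoints' difference, ∂[p,q] = q − p. For instance
  ∂DN = N − D.
This gives a 10×25 integer matrix of rank 8; reducing to Smith normal form yields diagonal entries (1,1,1,1,1,1,1,1).

The boundary map ∂_2: C_2 → C_1 maps a triangle to the signed sum of its edges. For instance
  ∂BEF = EF − BF + BE,
  ∂ALM = LM − AM + AL.
This gives a 25×16 integer matrix of rank 15; reducing to Smith normal form yields diagonal entries (1,1,1,1,1,1,1,1,1,1,1,1,1,1,1).

Computing H_k = (kernel of ∂_k) / (image of ∂_{k+1}):

  H_0: rank C_0 − rank ∂_1 = 10 − 8 = 2, and the invariant factors of ∂_1 are all 1, so H_0 = Z^2.

H_0 ≅ Z^2.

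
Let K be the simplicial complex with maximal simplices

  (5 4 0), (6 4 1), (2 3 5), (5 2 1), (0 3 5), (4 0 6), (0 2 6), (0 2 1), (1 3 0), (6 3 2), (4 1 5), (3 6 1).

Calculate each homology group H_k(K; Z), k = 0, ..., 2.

We work with the vertex ordering 0 < 1 < 2 < 3 < 4 < 5 < 6. The simplices of K, each written with vertices in increasing order, are:

  0-simplices (7): [0], [1], [2], [3], [4], [5], [6]
  1-simplices (18): [0,1], [0,2], [0,3], [0,4], [0,5], [0,6], [1,2], [1,3], [1,4], [1,5], [1,6], [2,3], [2,5], [2,6], [3,5], [3,6], [4,5], [4,6]
  2-simplices (12): [0,1,2], [0,1,3], [0,2,6], [0,3,5], [0,4,5], [0,4,6], [1,2,5], [1,3,6], [1,4,5], [1,4,6], [2,3,5], [2,3,6]

so the chain groups are C_0 ≅ Z^7, C_1 ≅ Z^18, C_2 ≅ Z^12.

Boundary ∂_1: C_1 → C_0 sends each edge [p,q] (with p < q) to q − p.
The 7×18 boundary matrix has rank 6 and Smith normal form diag(1,1,1,1,1,1).

The boundary map ∂_2: C_2 → C_1 sends each 2-simplex [p,q,r] to [q,r] − [p,r] + [p,q]. For instance
  ∂[0,4,6] = [4,6] − [0,6] + [0,4],
  ∂[0,1,2] = [1,2] − [0,2] + [0,1].
This gives a 18×12 integer matrix of rank 12; reducing to Smith normal form yields diagonal entries (1,1,1,1,1,1,1,1,1,1,1,2).

From H_k ≅ ker(∂_k) / im(∂_{k+1}) we obtain:

  H_0: rank C_0 − rank ∂_1 = 7 − 6 = 1, and the invariant factors of ∂_1 are all 1, so H_0 ≅ Z.
  H_1: rank ker ∂_1 − rank ∂_2 = (18 − 6) − 12 = 0, and ∂_2 has invariant factor 2 > 1, so H_1 ≅ Z/2Z.
  H_2: rank ker ∂_2 − rank ∂_3 = (12 − 12) − 0 = 0, and there is no ∂_3, so H_2 ≅ 0.

(K is a triangulation of the real projective plane RP^2.)

H_0 = Z,  H_1 = Z/2Z,  H_2 = 0.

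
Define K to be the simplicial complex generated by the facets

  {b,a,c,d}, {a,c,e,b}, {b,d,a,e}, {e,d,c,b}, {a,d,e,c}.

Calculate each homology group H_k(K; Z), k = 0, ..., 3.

H_0 = Z,  H_1 = 0,  H_2 = 0,  H_3 = Z.

We work with the vertex ordering a < b < c < d < e. The simplices of K, each written with vertices in increasing order, are:

  0-simplices (5): a, b, c, d, e
  1-simplices (10): ab, ac, ad, ae, bc, bd, be, cd, ce, de
  2-simplices (10): abc, abd, abe, acd, ace, ade, bcd, bce, bde, cde
  3-simplices (5): abcd, abce, abde, acde, bcde

giving chain groups C_0 ≅ Z^5, C_1 ≅ Z^10, C_2 ≅ Z^10, C_3 ≅ Z^5.

Boundary ∂_1: C_1 → C_0 maps an edge to its endpoints' difference, ∂[p,q] = q − p. For instance
  ∂ce = e − c.
This gives a 5×10 integer matrix of rank 4; reducing to Smith normal form yields diagonal entries (1,1,1,1).

∂_2: C_2 → C_1 acts by ∂[p,q,r] = [q,r] − [p,r] + [p,q]. For instance
  ∂abe = be − ae + ab,
  ∂cde = de − ce + cd.
This gives a 10×10 integer matrix of rank 6; reducing to Smith normal form yields diagonal entries (1,1,1,1,1,1).

The boundary map ∂_3: C_3 → C_2 sends each 3-simplex σ to the alternating sum Σ_i (−1)^i (σ with its i-th vertex removed). For instance
  ∂acde = cde − ade + ace − acd,
  ∂bcde = cde − bde + bce − bcd.
As a 10×5 matrix over Z this has rank 4, with invariant factors (1,1,1,1).

From H_k ≅ ker(∂_k) / im(∂_{k+1}) we obtain:

  H_0: rank C_0 − rank ∂_1 = 5 − 4 = 1, and the invariant factors of ∂_1 are all 1, so H_0 ≅ Z.
  H_1: rank ker ∂_1 − rank ∂_2 = (10 − 4) − 6 = 0, and the invariant factors of ∂_2 are all 1, so H_1 ≅ 0.
  H_2: rank ker ∂_2 − rank ∂_3 = (10 − 6) − 4 = 0, and the invariant factors of ∂_3 are all 1, so H_2 ≅ 0.
  H_3: rank ker ∂_3 − rank ∂_4 = (5 − 4) − 0 = 1, and there is no ∂_4, so H_3 ≅ Z.

As a check, the Euler characteristic is 5 − 10 + 10 − 5 = 0, which agrees with 1 − 0 + 0 − 1 = 0.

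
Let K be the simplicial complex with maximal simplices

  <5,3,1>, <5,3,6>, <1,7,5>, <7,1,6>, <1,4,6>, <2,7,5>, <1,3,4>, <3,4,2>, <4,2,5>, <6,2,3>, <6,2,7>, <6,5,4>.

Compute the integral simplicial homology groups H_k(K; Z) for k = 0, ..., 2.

Take the total order 1 < 2 < 3 < 4 < 5 < 6 < 7 on the vertex set. Then K (dimension 2) consists of the simplices:

  0-simplices (7): [1], [2], [3], [4], [5], [6], [7]
  1-simplices (18): [1,3], [1,4], [1,5], [1,6], [1,7], [2,3], [2,4], [2,5], [2,6], [2,7], [3,4], [3,5], [3,6], [4,5], [4,6], [5,6], [5,7], [6,7]
  2-simplices (12): [1,3,4], [1,3,5], [1,4,6], [1,5,7], [1,6,7], [2,3,4], [2,3,6], [2,4,5], [2,5,7], [2,6,7], [3,5,6], [4,5,6]

so the chain groups are C_0 ≅ Z^7, C_1 ≅ Z^18, C_2 ≅ Z^12.

Boundary ∂_1: C_1 → C_0 is given by ∂[p,q] = [q] − [p].
The 7×18 boundary matrix has rank 6 and Smith normal form diag(1,1,1,1,1,1).

The boundary map ∂_2: C_2 → C_1 sends each 2-simplex [p,q,r] to [q,r] − [p,r] + [p,q]. For instance
  ∂[2,3,6] = [3,6] − [2,6] + [2,3],
  ∂[1,3,4] = [3,4] − [1,4] + [1,3].
The 18×12 boundary matrix has rank 12 and Smith normal form diag(1,1,1,1,1,1,1,1,1,1,1,2).

Now H_k = ker ∂_k / im ∂_{k+1}, so:

  H_0: rank C_0 − rank ∂_1 = 7 − 6 = 1, and the invariant factors of ∂_1 are all 1, so H_0 ≅ Z.
  H_1: rank ker ∂_1 − rank ∂_2 = (18 − 6) − 12 = 0, and ∂_2 has invariant factor 2 > 1, so H_1 ≅ Z_2.
  H_2: rank ker ∂_2 − rank ∂_3 = (12 − 12) − 0 = 0, and there is no ∂_3, so H_2 ≅ 0.

As a check, the Euler characteristic is 7 − 18 + 12 = 1, which agrees with 1 − 0 + 0 = 1.

H_0 ≅ Z,  H_1 ≅ Z_2,  H_2 = 0.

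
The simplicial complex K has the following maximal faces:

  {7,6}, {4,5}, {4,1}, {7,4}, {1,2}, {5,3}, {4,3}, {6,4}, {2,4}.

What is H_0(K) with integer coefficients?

H_0 ≅ Z.

K has 7 vertices, 9 edges.
rank ∂_0 = 0, rank ∂_1 = 6 ⇒ b_0 = 7 − 0 − 6 = 1; all invariant factors of ∂_1 are 1 so no torsion. So H_0 ≅ Z.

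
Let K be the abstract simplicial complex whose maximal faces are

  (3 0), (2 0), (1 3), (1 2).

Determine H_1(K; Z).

Fix the vertex order 0 < 1 < 2 < 3 and write every simplex with vertices in increasing order. Then dim K = 1 and the simplices of K are:

  0-simplices (4): [0], [1], [2], [3]
  1-simplices (4): [0,2], [0,3], [1,2], [1,3]

giving chain groups C_0 ≅ Z^4, C_1 ≅ Z^4.

∂_1: C_1 → C_0 is given by ∂[p,q] = [q] − [p]. For instance
  ∂[0,3] = [3] − [0].
The 4×4 boundary matrix has rank 3 and Smith normal form diag(1,1,1).

Computing H_k = (kernel of ∂_k) / (image of ∂_{k+1}):

  H_1: rank ker ∂_1 − rank ∂_2 = (4 − 3) − 0 = 1, and there is no ∂_2, so H_1 ≅ Z.

H_1 ≅ Z.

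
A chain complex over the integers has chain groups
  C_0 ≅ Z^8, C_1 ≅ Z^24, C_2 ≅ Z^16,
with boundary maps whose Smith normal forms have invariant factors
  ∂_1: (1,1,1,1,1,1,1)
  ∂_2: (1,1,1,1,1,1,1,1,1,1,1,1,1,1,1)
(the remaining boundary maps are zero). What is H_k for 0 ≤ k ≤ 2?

H_0 ≅ Z,  H_1 ≅ Z^2,  H_2 ≅ Z.

H_0: b_0 = 8 − 0 − 7 = 1; torsion from ∂_1 factors > 1: none. So H_0 ≅ Z.
H_1: b_1 = 24 − 7 − 15 = 2; torsion from ∂_2 factors > 1: none. So H_1 ≅ Z^2.
H_2: b_2 = 16 − 15 − 0 = 1; torsion from ∂_3 factors > 1: none. So H_2 ≅ Z.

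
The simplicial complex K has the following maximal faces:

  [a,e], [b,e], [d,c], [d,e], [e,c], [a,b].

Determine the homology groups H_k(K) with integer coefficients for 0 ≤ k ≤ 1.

K has 5 vertices, 6 edges.
rank ∂_0 = 0, rank ∂_1 = 4 ⇒ b_0 = 5 − 0 − 4 = 1; all invariant factors of ∂_1 are 1 so no torsion. So H_0 ≅ Z.
rank ∂_1 = 4, rank ∂_2 = 0 ⇒ b_1 = 6 − 4 − 0 = 2. So H_1 ≅ Z^2.

H_0 ≅ Z,  H_1 ≅ Z^2.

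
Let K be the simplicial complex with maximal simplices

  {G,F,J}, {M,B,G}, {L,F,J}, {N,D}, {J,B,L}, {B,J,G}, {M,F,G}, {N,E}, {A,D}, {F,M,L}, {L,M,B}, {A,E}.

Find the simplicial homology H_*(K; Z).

H_0 ≅ Z^2,  H_1 ≅ Z,  H_2 ≅ Z.

We work with the vertex ordering A < B < D < E < F < G < J < L < M < N. The simplices of K, each written with vertices in increasing order, are:

  0-simplices (10): A, B, D, E, F, G, J, L, M, N
  1-simplices (16): AD, AE, BG, BJ, BL, BM, DN, EN, FG, FJ, FL, FM, GJ, GM, JL, LM
  2-simplices (8): BGJ, BGM, BJL, BLM, FGJ, FGM, FJL, FLM

Hence C_0 ≅ Z^10, C_1 ≅ Z^16, C_2 ≅ Z^8.

The boundary map ∂_1: C_1 → C_0 is given by ∂[p,q] = [q] − [p]. For instance
  ∂AE = E − A.
As a 10×16 matrix over Z this has rank 8, with invariant factors (1,1,1,1,1,1,1,1).

The boundary map ∂_2: C_2 → C_1 maps a triangle to the signed sum of its edges. For instance
  ∂FGJ = GJ − FJ + FG,
  ∂BLM = LM − BM + BL.
The resulting 16×8 matrix has rank 7, and its Smith normal form has invariant factors (1,1,1,1,1,1,1).

Now H_k = ker ∂_k / im ∂_{k+1}, so:

  H_0: rank C_0 − rank ∂_1 = 10 − 8 = 2, and the invariant factors of ∂_1 are all 1, so H_0 ≅ Z^2.
  H_1: rank ker ∂_1 − rank ∂_2 = (16 − 8) − 7 = 1, and the invariant factors of ∂_2 are all 1, so H_1 ≅ Z.
  H_2: rank ker ∂_2 − rank ∂_3 = (8 − 7) − 0 = 1, and there is no ∂_3, so H_2 ≅ Z.

As a check, the Euler characteristic is 10 − 16 + 8 = 2, which agrees with 2 − 1 + 1 = 2.
(K is a triangulation of the disjoint union of the 2-sphere S^2 and the circle S^1.)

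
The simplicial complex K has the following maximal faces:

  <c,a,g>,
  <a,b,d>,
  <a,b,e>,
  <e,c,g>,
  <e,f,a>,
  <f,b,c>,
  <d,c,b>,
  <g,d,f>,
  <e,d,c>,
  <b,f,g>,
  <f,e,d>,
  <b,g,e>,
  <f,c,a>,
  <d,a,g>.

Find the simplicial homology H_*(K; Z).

H_0 ≅ Z,  H_1 ≅ Z^2,  H_2 ≅ Z.

Order the vertices as a < b < c < d < e < f < g. Listing each simplex with vertices in this order, K has dimension 2 with simplices:

  0-simplices (7): a, b, c, d, e, f, g
  1-simplices (21): ab, ac, ad, ae, af, ag, bc, bd, be, bf, bg, cd, ce, cf, cg, de, df, dg, ef, eg, fg
  2-simplices (14): abd, abe, acf, acg, adg, aef, bcd, bcf, beg, bfg, cde, ceg, def, dfg

Hence C_0 ≅ Z^7, C_1 ≅ Z^21, C_2 ≅ Z^14.

∂_1: C_1 → C_0 sends each edge [p,q] (with p < q) to q − p.
As a 7×21 matrix over Z this has rank 6, with invariant factors (1,1,1,1,1,1).

∂_2: C_2 → C_1 sends each 2-simplex [p,q,r] to [q,r] − [p,r] + [p,q]. For instance
  ∂abe = be − ae + ab,
  ∂bfg = fg − bg + bf.
The 21×14 boundary matrix has rank 13 and Smith normal form diag(1,1,1,1,1,1,1,1,1,1,1,1,1).

Reading off H_k = ker ∂_k / im ∂_{k+1}:

  H_0: rank C_0 − rank ∂_1 = 7 − 6 = 1, and the invariant factors of ∂_1 are all 1, so H_0 ≅ Z.
  H_1: rank ker ∂_1 − rank ∂_2 = (21 − 6) − 13 = 2, and the invariant factors of ∂_2 are all 1, so H_1 ≅ Z^2.
  H_2: rank ker ∂_2 − rank ∂_3 = (14 − 13) − 0 = 1, and there is no ∂_3, so H_2 ≅ Z.

(K is a triangulation of the torus T^2.)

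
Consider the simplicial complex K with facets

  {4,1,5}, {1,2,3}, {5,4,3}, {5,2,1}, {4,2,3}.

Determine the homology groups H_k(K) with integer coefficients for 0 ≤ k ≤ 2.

Take the total order 1 < 2 < 3 < 4 < 5 on the vertex set. Then K (dimension 2) consists of the simplices:

  0-simplices (5): [1], [2], [3], [4], [5]
  1-simplices (10): [1,2], [1,3], [1,4], [1,5], [2,3], [2,4], [2,5], [3,4], [3,5], [4,5]
  2-simplices (5): [1,2,3], [1,2,5], [1,4,5], [2,3,4], [3,4,5]

giving chain groups C_0 ≅ Z^5, C_1 ≅ Z^10, C_2 ≅ Z^5.

The boundary map ∂_1: C_1 → C_0 is given by ∂[p,q] = [q] − [p].
The resulting 5×10 matrix has rank 4, and its Smith normal form has invariant factors (1,1,1,1).

∂_2: C_2 → C_1 maps a triangle to the signed sum of its edges. For instance
  ∂[1,2,3] = [2,3] − [1,3] + [1,2],
  ∂[2,3,4] = [3,4] − [2,4] + [2,3].
The 10×5 boundary matrix has rank 5 and Smith normal form diag(1,1,1,1,1).

From H_k ≅ ker(∂_k) / im(∂_{k+1}) we obtain:

  H_0: rank C_0 − rank ∂_1 = 5 − 4 = 1, and the invariant factors of ∂_1 are all 1, so H_0 ≅ Z.
  H_1: rank ker ∂_1 − rank ∂_2 = (10 − 4) − 5 = 1, and the invariant factors of ∂_2 are all 1, so H_1 ≅ Z.
  H_2: rank ker ∂_2 − rank ∂_3 = (5 − 5) − 0 = 0, and there is no ∂_3, so H_2 ≅ 0.

As a check, the Euler characteristic is 5 − 10 + 5 = 0, which agrees with 1 − 1 + 0 = 0.

H_0 ≅ Z,  H_1 ≅ Z,  H_2 = 0.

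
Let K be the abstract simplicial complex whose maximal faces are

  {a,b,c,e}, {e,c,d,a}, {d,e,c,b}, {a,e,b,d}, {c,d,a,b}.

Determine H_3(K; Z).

K has 5 vertices, 10 edges, 10 triangles, 5 3-simplices.
rank ∂_3 = 4, rank ∂_4 = 0 ⇒ b_3 = 5 − 4 − 0 = 1. So H_3 ≅ Z.

H_3 = Z.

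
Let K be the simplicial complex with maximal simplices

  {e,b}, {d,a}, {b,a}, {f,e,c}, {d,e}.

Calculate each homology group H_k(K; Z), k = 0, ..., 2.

H_0 = Z,  H_1 = Z,  H_2 = 0.

K has 6 vertices, 7 edges, 1 triangle.
rank ∂_0 = 0, rank ∂_1 = 5 ⇒ b_0 = 6 − 0 − 5 = 1; all invariant factors of ∂_1 are 1 so no torsion. So H_0 = Z.
rank ∂_1 = 5, rank ∂_2 = 1 ⇒ b_1 = 7 − 5 − 1 = 1; all invariant factors of ∂_2 are 1 so no torsion. So H_1 = Z.
rank ∂_2 = 1, rank ∂_3 = 0 ⇒ b_2 = 1 − 1 − 0 = 0. So H_2 = 0.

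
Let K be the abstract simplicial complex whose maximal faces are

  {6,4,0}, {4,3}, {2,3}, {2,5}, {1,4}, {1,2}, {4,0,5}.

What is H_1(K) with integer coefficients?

H_1 ≅ Z^2.

We work with the vertex ordering 0 < 1 < 2 < 3 < 4 < 5 < 6. The simplices of K, each written with vertices in increasing order, are:

  0-simplices (7): [0], [1], [2], [3], [4], [5], [6]
  1-simplices (10): [0,4], [0,5], [0,6], [1,2], [1,4], [2,3], [2,5], [3,4], [4,5], [4,6]
  2-simplices (2): [0,4,5], [0,4,6]

giving chain groups C_0 ≅ Z^7, C_1 ≅ Z^10, C_2 ≅ Z^2.

The boundary map ∂_1: C_1 → C_0 maps an edge to its endpoints' difference, ∂[p,q] = q − p.
As a 7×10 matrix over Z this has rank 6, with invariant factors (1,1,1,1,1,1).

The boundary map ∂_2: C_2 → C_1 sends each 2-simplex [p,q,r] to [q,r] − [p,r] + [p,q]. For instance
  ∂[0,4,6] = [4,6] − [0,6] + [0,4],
  ∂[0,4,5] = [4,5] − [0,5] + [0,4].
This gives a 10×2 integer matrix of rank 2; reducing to Smith normal form yields diagonal entries (1,1).

Now H_k = ker ∂_k / im ∂_{k+1}, so:

  H_1: rank ker ∂_1 − rank ∂_2 = (10 − 6) − 2 = 2, and the invariant factors of ∂_2 are all 1, so H_1 = Z^2.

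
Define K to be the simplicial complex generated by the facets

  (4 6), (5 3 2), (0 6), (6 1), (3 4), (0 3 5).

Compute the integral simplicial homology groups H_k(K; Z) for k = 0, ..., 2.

H_0 ≅ Z,  H_1 ≅ Z,  H_2 = 0.

Order the vertices as 0 < 1 < 2 < 3 < 4 < 5 < 6. Listing each simplex with vertices in this order, K has dimension 2 with simplices:

  0-simplices (7): [0], [1], [2], [3], [4], [5], [6]
  1-simplices (9): [0,3], [0,5], [0,6], [1,6], [2,3], [2,5], [3,4], [3,5], [4,6]
  2-simplices (2): [0,3,5], [2,3,5]

so the chain groups are C_0 ≅ Z^7, C_1 ≅ Z^9, C_2 ≅ Z^2.

Boundary ∂_1: C_1 → C_0 is given by ∂[p,q] = [q] − [p]. For instance
  ∂[0,6] = [6] − [0].
This gives a 7×9 integer matrix of rank 6; reducing to Smith normal form yields diagonal entries (1,1,1,1,1,1).

∂_2: C_2 → C_1 sends each 2-simplex [p,q,r] to [q,r] − [p,r] + [p,q]. For instance
  ∂[2,3,5] = [3,5] − [2,5] + [2,3],
  ∂[0,3,5] = [3,5] − [0,5] + [0,3].
The 9×2 boundary matrix has rank 2 and Smith normal form diag(1,1).

Computing H_k = (kernel of ∂_k) / (image of ∂_{k+1}):

  H_0: rank C_0 − rank ∂_1 = 7 − 6 = 1, and the invariant factors of ∂_1 are all 1, so H_0 ≅ Z.
  H_1: rank ker ∂_1 − rank ∂_2 = (9 − 6) − 2 = 1, and the invariant factors of ∂_2 are all 1, so H_1 ≅ Z.
  H_2: rank ker ∂_2 − rank ∂_3 = (2 − 2) − 0 = 0, and there is no ∂_3, so H_2 ≅ 0.

As a check, the Euler characteristic is 7 − 9 + 2 = 0, which agrees with 1 − 1 + 0 = 0.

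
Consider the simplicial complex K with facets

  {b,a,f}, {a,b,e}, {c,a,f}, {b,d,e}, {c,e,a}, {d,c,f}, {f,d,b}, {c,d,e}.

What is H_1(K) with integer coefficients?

H_1 ≅ 0.

Take the total order a < b < c < d < e < f on the vertex set. Then K (dimension 2) consists of the simplices:

  0-simplices (6): a, b, c, d, e, f
  1-simplices (12): ab, ac, ae, af, bd, be, bf, cd, ce, cf, de, df
  2-simplices (8): abe, abf, ace, acf, bde, bdf, cde, cdf

giving chain groups C_0 ≅ Z^6, C_1 ≅ Z^12, C_2 ≅ Z^8.

Boundary ∂_1: C_1 → C_0 maps an edge to its endpoints' difference, ∂[p,q] = q − p.
The 6×12 boundary matrix has rank 5 and Smith normal form diag(1,1,1,1,1).

The boundary map ∂_2: C_2 → C_1 maps a triangle to the signed sum of its edges. For instance
  ∂abe = be − ae + ab,
  ∂ace = ce − ae + ac.
As a 12×8 matrix over Z this has rank 7, with invariant factors (1,1,1,1,1,1,1).

Now H_k = ker ∂_k / im ∂_{k+1}, so:

  H_1: rank ker ∂_1 − rank ∂_2 = (12 − 5) − 7 = 0, and the invariant factors of ∂_2 are all 1, so H_1 ≅ 0.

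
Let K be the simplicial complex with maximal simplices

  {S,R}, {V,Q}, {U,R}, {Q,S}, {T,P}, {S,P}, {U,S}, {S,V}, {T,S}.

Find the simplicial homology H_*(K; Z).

Fix the vertex order P < Q < R < S < T < U < V and write every simplex with vertices in increasing order. Then dim K = 1 and the simplices of K are:

  0-simplices (7): P, Q, R, S, T, U, V
  1-simplices (9): PS, PT, QS, QV, RS, RU, ST, SU, SV

giving chain groups C_0 ≅ Z^7, C_1 ≅ Z^9.

Boundary ∂_1: C_1 → C_0 is given by ∂[p,q] = [q] − [p]. For instance
  ∂PS = S − P.
The resulting 7×9 matrix has rank 6, and its Smith normal form has invariant factors (1,1,1,1,1,1).

Reading off H_k = ker ∂_k / im ∂_{k+1}:

  H_0: rank C_0 − rank ∂_1 = 7 − 6 = 1, and the invariant factors of ∂_1 are all 1, so H_0 ≅ Z.
  H_1: rank ker ∂_1 − rank ∂_2 = (9 − 6) − 0 = 3, and there is no ∂_2, so H_1 ≅ Z^3.

As a check, the Euler characteristic is 7 − 9 = -2, which agrees with 1 − 3 = -2.
(K is a triangulation of a wedge of 3 circles.)

H_0 = Z,  H_1 = Z^3.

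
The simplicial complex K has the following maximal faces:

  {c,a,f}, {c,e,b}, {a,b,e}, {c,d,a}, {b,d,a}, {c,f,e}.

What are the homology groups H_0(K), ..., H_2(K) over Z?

H_0 ≅ Z,  H_1 ≅ Z,  H_2 = 0.

Take the total order a < b < c < d < e < f on the vertex set. Then K (dimension 2) consists of the simplices:

  0-simplices (6): a, b, c, d, e, f
  1-simplices (12): ab, ac, ad, ae, af, bc, bd, be, cd, ce, cf, ef
  2-simplices (6): abd, abe, acd, acf, bce, cef

giving chain groups C_0 ≅ Z^6, C_1 ≅ Z^12, C_2 ≅ Z^6.

Boundary ∂_1: C_1 → C_0 maps an edge to its endpoints' difference, ∂[p,q] = q − p. For instance
  ∂be = e − b.
This gives a 6×12 integer matrix of rank 5; reducing to Smith normal form yields diagonal entries (1,1,1,1,1).

Boundary ∂_2: C_2 → C_1 maps a triangle to the signed sum of its edges. For instance
  ∂bce = ce − be + bc,
  ∂acd = cd − ad + ac.
As a 12×6 matrix over Z this has rank 6, with invariant factors (1,1,1,1,1,1).

Now H_k = ker ∂_k / im ∂_{k+1}, so:

  H_0: rank C_0 − rank ∂_1 = 6 − 5 = 1, and the invariant factors of ∂_1 are all 1, so H_0 = Z.
  H_1: rank ker ∂_1 − rank ∂_2 = (12 − 5) − 6 = 1, and the invariant factors of ∂_2 are all 1, so H_1 = Z.
  H_2: rank ker ∂_2 − rank ∂_3 = (6 − 6) − 0 = 0, and there is no ∂_3, so H_2 = 0.

As a check, the Euler characteristic is 6 − 12 + 6 = 0, which agrees with 1 − 1 + 0 = 0.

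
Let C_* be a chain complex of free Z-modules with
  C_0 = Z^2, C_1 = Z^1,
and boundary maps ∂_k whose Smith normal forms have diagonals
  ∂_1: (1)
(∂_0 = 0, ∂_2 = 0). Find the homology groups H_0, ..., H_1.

H_0: b_0 = 2 − 0 − 1 = 1; torsion from ∂_1 factors > 1: none. So H_0 ≅ Z.
H_1: b_1 = 1 − 1 − 0 = 0; torsion from ∂_2 factors > 1: none. So H_1 ≅ 0.

H_0 ≅ Z,  H_1 = 0.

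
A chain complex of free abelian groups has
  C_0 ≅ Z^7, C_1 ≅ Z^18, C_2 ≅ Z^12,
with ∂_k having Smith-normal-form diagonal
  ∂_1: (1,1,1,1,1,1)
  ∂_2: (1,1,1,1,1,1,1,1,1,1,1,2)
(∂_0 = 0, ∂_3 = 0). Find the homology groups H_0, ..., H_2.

H_0 = Z,  H_1 = Z/2Z,  H_2 = 0.

H_0: b_0 = 7 − 0 − 6 = 1; torsion from ∂_1 factors > 1: none. So H_0 = Z.
H_1: b_1 = 18 − 6 − 12 = 0; torsion from ∂_2 factors > 1: [2]. So H_1 = Z/2Z.
H_2: b_2 = 12 − 12 − 0 = 0; torsion from ∂_3 factors > 1: none. So H_2 = 0.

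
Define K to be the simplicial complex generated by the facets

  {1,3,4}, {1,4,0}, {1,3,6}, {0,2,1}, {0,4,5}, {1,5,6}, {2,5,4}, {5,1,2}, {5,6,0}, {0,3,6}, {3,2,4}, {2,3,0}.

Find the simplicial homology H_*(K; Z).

H_0 = Z,  H_1 = Z/2Z,  H_2 = 0.

Fix the vertex order 0 < 1 < 2 < 3 < 4 < 5 < 6 and write every simplex with vertices in increasing order. Then dim K = 2 and the simplices of K are:

  0-simplices (7): [0], [1], [2], [3], [4], [5], [6]
  1-simplices (18): [0,1], [0,2], [0,3], [0,4], [0,5], [0,6], [1,2], [1,3], [1,4], [1,5], [1,6], [2,3], [2,4], [2,5], [3,4], [3,6], [4,5], [5,6]
  2-simplices (12): [0,1,2], [0,1,4], [0,2,3], [0,3,6], [0,4,5], [0,5,6], [1,2,5], [1,3,4], [1,3,6], [1,5,6], [2,3,4], [2,4,5]

Hence C_0 ≅ Z^7, C_1 ≅ Z^18, C_2 ≅ Z^12.

∂_1: C_1 → C_0 sends each edge [p,q] (with p < q) to q − p.
The 7×18 boundary matrix has rank 6 and Smith normal form diag(1,1,1,1,1,1).

The boundary map ∂_2: C_2 → C_1 sends each 2-simplex [p,q,r] to [q,r] − [p,r] + [p,q]. For instance
  ∂[1,3,6] = [3,6] − [1,6] + [1,3],
  ∂[0,2,3] = [2,3] − [0,3] + [0,2].
The resulting 18×12 matrix has rank 12, and its Smith normal form has invariant factors (1,1,1,1,1,1,1,1,1,1,1,2).

Reading off H_k = ker ∂_k / im ∂_{k+1}:

  H_0: rank C_0 − rank ∂_1 = 7 − 6 = 1, and the invariant factors of ∂_1 are all 1, so H_0 = Z.
  H_1: rank ker ∂_1 − rank ∂_2 = (18 − 6) − 12 = 0, and ∂_2 has invariant factor 2 > 1, so H_1 = Z/2Z.
  H_2: rank ker ∂_2 − rank ∂_3 = (12 − 12) − 0 = 0, and there is no ∂_3, so H_2 = 0.

As a check, the Euler characteristic is 7 − 18 + 12 = 1, which agrees with 1 − 0 + 0 = 1.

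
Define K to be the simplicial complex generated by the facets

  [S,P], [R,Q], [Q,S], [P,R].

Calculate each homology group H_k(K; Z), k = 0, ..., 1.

Fix the vertex order P < Q < R < S and write every simplex with vertices in increasing order. Then dim K = 1 and the simplices of K are:

  0-simplices (4): P, Q, R, S
  1-simplices (4): PR, PS, QR, QS

Hence C_0 ≅ Z^4, C_1 ≅ Z^4.

The boundary map ∂_1: C_1 → C_0 maps an edge to its endpoints' difference, ∂[p,q] = q − p.
This gives a 4×4 integer matrix of rank 3; reducing to Smith normal form yields diagonal entries (1,1,1).

From H_k ≅ ker(∂_k) / im(∂_{k+1}) we obtain:

  H_0: rank C_0 − rank ∂_1 = 4 − 3 = 1, and the invariant factors of ∂_1 are all 1, so H_0 = Z.
  H_1: rank ker ∂_1 − rank ∂_2 = (4 − 3) − 0 = 1, and there is no ∂_2, so H_1 = Z.

As a check, the Euler characteristic is 4 − 4 = 0, which agrees with 1 − 1 = 0.

H_0 ≅ Z,  H_1 ≅ Z.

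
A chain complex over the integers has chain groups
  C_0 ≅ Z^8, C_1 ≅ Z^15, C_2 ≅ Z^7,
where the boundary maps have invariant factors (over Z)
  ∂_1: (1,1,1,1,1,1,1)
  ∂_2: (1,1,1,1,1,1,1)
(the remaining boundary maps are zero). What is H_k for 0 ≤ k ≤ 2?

H_0 = Z,  H_1 = Z,  H_2 = 0.

H_0: b_0 = 8 − 0 − 7 = 1; torsion from ∂_1 factors > 1: none. So H_0 = Z.
H_1: b_1 = 15 − 7 − 7 = 1; torsion from ∂_2 factors > 1: none. So H_1 = Z.
H_2: b_2 = 7 − 7 − 0 = 0; torsion from ∂_3 factors > 1: none. So H_2 = 0.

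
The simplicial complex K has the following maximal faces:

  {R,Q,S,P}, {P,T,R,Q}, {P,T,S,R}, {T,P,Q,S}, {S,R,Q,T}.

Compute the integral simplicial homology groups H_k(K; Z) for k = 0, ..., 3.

H_0 ≅ Z,  H_1 = 0,  H_2 = 0,  H_3 ≅ Z.

K has 5 vertices, 10 edges, 10 triangles, 5 3-simplices.
rank ∂_0 = 0, rank ∂_1 = 4 ⇒ b_0 = 5 − 0 − 4 = 1; all invariant factors of ∂_1 are 1 so no torsion. So H_0 = Z.
rank ∂_1 = 4, rank ∂_2 = 6 ⇒ b_1 = 10 − 4 − 6 = 0; all invariant factors of ∂_2 are 1 so no torsion. So H_1 = 0.
rank ∂_2 = 6, rank ∂_3 = 4 ⇒ b_2 = 10 − 6 − 4 = 0; all invariant factors of ∂_3 are 1 so no torsion. So H_2 = 0.
rank ∂_3 = 4, rank ∂_4 = 0 ⇒ b_3 = 5 − 4 − 0 = 1. So H_3 = Z.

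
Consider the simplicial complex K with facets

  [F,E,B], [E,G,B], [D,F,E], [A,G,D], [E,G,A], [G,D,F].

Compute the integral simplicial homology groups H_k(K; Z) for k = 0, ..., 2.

Fix the vertex order A < B < D < E < F < G and write every simplex with vertices in increasing order. Then dim K = 2 and the simplices of K are:

  0-simplices (6): A, B, D, E, F, G
  1-simplices (12): AD, AE, AG, BE, BF, BG, DE, DF, DG, EF, EG, FG
  2-simplices (6): ADG, AEG, BEF, BEG, DEF, DFG

giving chain groups C_0 ≅ Z^6, C_1 ≅ Z^12, C_2 ≅ Z^6.

The boundary map ∂_1: C_1 → C_0 is given by ∂[p,q] = [q] − [p].
This gives a 6×12 integer matrix of rank 5; reducing to Smith normal form yields diagonal entries (1,1,1,1,1).

The boundary map ∂_2: C_2 → C_1 maps a triangle to the signed sum of its edges. For instance
  ∂ADG = DG − AG + AD,
  ∂BEG = EG − BG + BE.
The 12×6 boundary matrix has rank 6 and Smith normal form diag(1,1,1,1,1,1).

Now H_k = ker ∂_k / im ∂_{k+1}, so:

  H_0: rank C_0 − rank ∂_1 = 6 − 5 = 1, and the invariant factors of ∂_1 are all 1, so H_0 ≅ Z.
  H_1: rank ker ∂_1 − rank ∂_2 = (12 − 5) − 6 = 1, and the invariant factors of ∂_2 are all 1, so H_1 ≅ Z.
  H_2: rank ker ∂_2 − rank ∂_3 = (6 − 6) − 0 = 0, and there is no ∂_3, so H_2 ≅ 0.

(K is a triangulation of the cylinder S^1 x I.)

H_0 = Z,  H_1 = Z,  H_2 = 0.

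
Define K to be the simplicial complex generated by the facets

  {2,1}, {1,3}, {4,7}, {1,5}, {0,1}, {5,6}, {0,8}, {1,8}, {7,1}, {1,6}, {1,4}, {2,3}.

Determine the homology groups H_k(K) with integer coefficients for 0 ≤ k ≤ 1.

K has 9 vertices, 12 edges.
rank ∂_0 = 0, rank ∂_1 = 8 ⇒ b_0 = 9 − 0 − 8 = 1; all invariant factors of ∂_1 are 1 so no torsion. So H_0 = Z.
rank ∂_1 = 8, rank ∂_2 = 0 ⇒ b_1 = 12 − 8 − 0 = 4. So H_1 = Z^4.

H_0 = Z,  H_1 = Z^4.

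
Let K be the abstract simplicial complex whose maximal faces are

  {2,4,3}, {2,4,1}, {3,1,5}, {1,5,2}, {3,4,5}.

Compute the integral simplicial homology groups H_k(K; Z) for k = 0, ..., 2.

Order the vertices as 1 < 2 < 3 < 4 < 5. Listing each simplex with vertices in this order, K has dimension 2 with simplices:

  0-simplices (5): [1], [2], [3], [4], [5]
  1-simplices (10): [1,2], [1,3], [1,4], [1,5], [2,3], [2,4], [2,5], [3,4], [3,5], [4,5]
  2-simplices (5): [1,2,4], [1,2,5], [1,3,5], [2,3,4], [3,4,5]

Hence C_0 ≅ Z^5, C_1 ≅ Z^10, C_2 ≅ Z^5.

∂_1: C_1 → C_0 is given by ∂[p,q] = [q] − [p]. For instance
  ∂[3,4] = [4] − [3].
The 5×10 boundary matrix has rank 4 and Smith normal form diag(1,1,1,1).

∂_2: C_2 → C_1 maps a triangle to the signed sum of its edges. For instance
  ∂[2,3,4] = [3,4] − [2,4] + [2,3],
  ∂[3,4,5] = [4,5] − [3,5] + [3,4].
The resulting 10×5 matrix has rank 5, and its Smith normal form has invariant factors (1,1,1,1,1).

Reading off H_k = ker ∂_k / im ∂_{k+1}:

  H_0: rank C_0 − rank ∂_1 = 5 − 4 = 1, and the invariant factors of ∂_1 are all 1, so H_0 ≅ Z.
  H_1: rank ker ∂_1 − rank ∂_2 = (10 − 4) − 5 = 1, and the invariant factors of ∂_2 are all 1, so H_1 ≅ Z.
  H_2: rank ker ∂_2 − rank ∂_3 = (5 − 5) − 0 = 0, and there is no ∂_3, so H_2 ≅ 0.

H_0 = Z,  H_1 = Z,  H_2 = 0.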